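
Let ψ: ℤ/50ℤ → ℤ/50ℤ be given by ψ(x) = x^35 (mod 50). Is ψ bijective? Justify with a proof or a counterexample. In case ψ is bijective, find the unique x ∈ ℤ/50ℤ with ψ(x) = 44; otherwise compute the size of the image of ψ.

ψ(0) = 0^35 = 0.
ψ(10): Repeated squaring mod 50: 10^1 ≡ 10, 10^2 ≡ 10² = 100 ≡ 0, 10^4 ≡ 0² = 0, 10^8 ≡ 0² = 0, 10^16 ≡ 0² = 0, 10^32 ≡ 0² = 0. Since 35 = 32 + 2 + 1, 10^35 ≡ 0·0·10: 0·0 = 0, then 0·10 = 0. So 10^35 ≡ 0 (mod 50).
So ψ(0) = ψ(10) = 0 while 0 ≠ 10, hence ψ is not injective, hence not bijective.
Since ψ is not bijective, we determine |image(ψ)|. Computing x^35 mod 50 for each x (by repeated squaring, reducing mod 50 at every step), the values ψ(0), ψ(1), …, ψ(49) are: 0, 1, 18, 7, 24, 25, 26, 43, 32, 49, 0, 1, 18, 7, 24, 25, 26, 43, 32, 49, 0, 1, 18, 7, 24, 25, 26, 43, 32, 49, 0, 1, 18, 7, 24, 25, 26, 43, 32, 49, 0, 1, 18, 7, 24, 25, 26, 43, 32, 49.
The distinct values are {0, 1, 7, 18, 24, 25, 26, 32, 43, 49}; there are 10 of them.

10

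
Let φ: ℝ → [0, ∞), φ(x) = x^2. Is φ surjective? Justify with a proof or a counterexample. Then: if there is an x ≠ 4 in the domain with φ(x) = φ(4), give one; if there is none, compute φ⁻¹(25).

-4

For any y ∈ [0, ∞), x = y^{1/2} ∈ ℝ satisfies x^2 = y, so φ is surjective.
For the follow-up, such an x exists: taking x = −4 ∈ ℝ gives φ(−4) = 16 = φ(4) with −4 ≠ 4.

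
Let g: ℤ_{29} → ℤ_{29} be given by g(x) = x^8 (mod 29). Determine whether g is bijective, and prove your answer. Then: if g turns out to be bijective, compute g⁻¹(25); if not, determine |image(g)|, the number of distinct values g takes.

g(2): Repeated squaring mod 29: 2^1 ≡ 2, 2^2 ≡ 2² = 4, 2^4 ≡ 4² = 16, 2^8 ≡ 16² = 256 ≡ 24. So 2^8 ≡ 24 (mod 29).
g(5): Repeated squaring mod 29: 5^1 ≡ 5, 5^2 ≡ 5² = 25, 5^4 ≡ 25² = 625 ≡ 16, 5^8 ≡ 16² = 256 ≡ 24. So 5^8 ≡ 24 (mod 29).
So g(2) = g(5) = 24 while 2 ≠ 5, thus g is not injective, hence not bijective.
Since g is not bijective, we determine |image(g)|. Computing x^8 mod 29 for each x (by repeated squaring, reducing mod 29 at every step), the values g(0), g(1), …, g(28) are: 0, 1, 24, 7, 25, 24, 23, 7, 20, 20, 25, 16, 1, 16, 23, 23, 16, 1, 16, 25, 20, 20, 7, 23, 24, 25, 7, 24, 1.
The distinct values are {0, 1, 7, 16, 20, 23, 24, 25}; there are 8 of them.

8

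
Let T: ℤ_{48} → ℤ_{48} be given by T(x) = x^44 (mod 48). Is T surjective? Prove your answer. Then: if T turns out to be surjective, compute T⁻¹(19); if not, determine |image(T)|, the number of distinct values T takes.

T(2): Repeated squaring mod 48: 2^1 ≡ 2, 2^2 ≡ 2² = 4, 2^4 ≡ 4² = 16, 2^8 ≡ 16² = 256 ≡ 16, 2^16 ≡ 16² = 256 ≡ 16, 2^32 ≡ 16² = 256 ≡ 16. Since 44 = 32 + 8 + 4, 2^44 ≡ 16·16·16: 16·16 = 256 ≡ 16, then 16·16 = 256 ≡ 16. So 2^44 ≡ 16 (mod 48).
T(4): Repeated squaring mod 48: 4^1 ≡ 4, 4^2 ≡ 4² = 16, 4^4 ≡ 16² = 256 ≡ 16, 4^8 ≡ 16² = 256 ≡ 16, 4^16 ≡ 16² = 256 ≡ 16, 4^32 ≡ 16² = 256 ≡ 16. Since 44 = 32 + 8 + 4, 4^44 ≡ 16·16·16: 16·16 = 256 ≡ 16, then 16·16 = 256 ≡ 16. So 4^44 ≡ 16 (mod 48).
So T(2) = T(4) = 16 while 2 ≠ 4, therefore T is not injective.
A non-injective map from the 48-element set ℤ_{48} to itself takes at most 47 distinct values, so it cannot be surjective. Therefore T is not surjective.
Since T is not surjective, we determine |image(T)|. Computing x^44 mod 48 for each x (by repeated squaring, reducing mod 48 at every step), the values T(0), T(1), …, T(47) are: 0, 1, 16, 33, 16, 1, 0, 1, 16, 33, 16, 1, 0, 1, 16, 33, 16, 1, 0, 1, 16, 33, 16, 1, 0, 1, 16, 33, 16, 1, 0, 1, 16, 33, 16, 1, 0, 1, 16, 33, 16, 1, 0, 1, 16, 33, 16, 1.
The distinct values are {0, 1, 16, 33}; there are 4 of them.

4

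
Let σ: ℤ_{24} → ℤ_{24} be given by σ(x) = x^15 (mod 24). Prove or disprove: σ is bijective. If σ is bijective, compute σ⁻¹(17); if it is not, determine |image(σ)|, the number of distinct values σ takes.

σ(0) = 0^15 = 0.
σ(6): Repeated squaring mod 24: 6^1 ≡ 6, 6^2 ≡ 6² = 36 ≡ 12, 6^4 ≡ 12² = 144 ≡ 0, 6^8 ≡ 0² = 0. Since 15 = 8 + 4 + 2 + 1, 6^15 ≡ 0·0·12·6: 0·0 = 0, then 0·12 = 0, then 0·6 = 0. So 6^15 ≡ 0 (mod 24).
So σ(0) = σ(6) = 0 while 0 ≠ 6, therefore σ is not injective, hence not bijective.
Since σ is not bijective, we determine |image(σ)|. Computing x^15 mod 24 for each x (by repeated squaring, reducing mod 24 at every step), the values σ(0), σ(1), …, σ(23) are: 0, 1, 8, 3, 16, 5, 0, 7, 8, 9, 16, 11, 0, 13, 8, 15, 16, 17, 0, 19, 8, 21, 16, 23.
The distinct values are {0, 1, 3, 5, 7, 8, 9, 11, 13, 15, 16, 17, 19, 21, 23}; there are 15 of them.

15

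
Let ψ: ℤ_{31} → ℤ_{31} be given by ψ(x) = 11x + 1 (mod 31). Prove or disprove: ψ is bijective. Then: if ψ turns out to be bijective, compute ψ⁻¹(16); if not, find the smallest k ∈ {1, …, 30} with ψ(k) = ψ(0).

Suppose ψ(u) = ψ(v) in ℤ_{31}. Then 11u + 1 ≡ 11v + 1 (mod 31), hence 11(u − v) ≡ 0 (mod 31).
Since gcd(11, 31) = 1, 11 is invertible modulo 31, hence u − v ≡ 0 (mod 31), i.e. u = v.
We now compute 11⁻¹ mod 31 explicitly. Euclid's algorithm: 31 = 2·11 + 9, 11 = 1·9 + 2, 9 = 4·2 + 1; back-substituting gives 1 = 17·11 − 6·31, so 11⁻¹ ≡ 17 (mod 31).
For any y ∈ ℤ_{31}, x = 17(y − 1) mod 31 satisfies ψ(x) = 11·17(y − 1) + 1 ≡ y (since 11·17 ≡ 1 mod 31). So every y has a preimage.
So ψ is bijective.
Since ψ is bijective, we find ψ⁻¹(16): we need 11x ≡ 16 − 1 ≡ 15 (mod 31). Using 11⁻¹ = 17: x ≡ 17·15 = 255 = 8·31 + 7, so x = 7.
Check: ψ(7) = 11·7 + 1 = 78 = 2·31 + 16 ≡ 16 (mod 31).

7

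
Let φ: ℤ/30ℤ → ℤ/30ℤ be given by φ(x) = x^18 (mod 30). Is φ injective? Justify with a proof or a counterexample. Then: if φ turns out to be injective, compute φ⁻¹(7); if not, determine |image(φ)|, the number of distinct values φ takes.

φ(2): Repeated squaring mod 30: 2^1 ≡ 2, 2^2 ≡ 2² = 4, 2^4 ≡ 4² = 16, 2^8 ≡ 16² = 256 ≡ 16, 2^16 ≡ 16² = 256 ≡ 16. Since 18 = 16 + 2, 2^18 ≡ 16·4: 16·4 = 64 ≡ 4. So 2^18 ≡ 4 (mod 30).
φ(8): Repeated squaring mod 30: 8^1 ≡ 8, 8^2 ≡ 8² = 64 ≡ 4, 8^4 ≡ 4² = 16, 8^8 ≡ 16² = 256 ≡ 16, 8^16 ≡ 16² = 256 ≡ 16. Since 18 = 16 + 2, 8^18 ≡ 16·4: 16·4 = 64 ≡ 4. So 8^18 ≡ 4 (mod 30).
So φ(2) = φ(8) = 4 while 2 ≠ 8, hence φ is not injective.
Since φ is not injective, we determine |image(φ)|. Computing x^18 mod 30 for each x (by repeated squaring, reducing mod 30 at every step), the values φ(0), φ(1), …, φ(29) are: 0, 1, 4, 9, 16, 25, 6, 19, 4, 21, 10, 1, 24, 19, 16, 15, 16, 19, 24, 1, 10, 21, 4, 19, 6, 25, 16, 9, 4, 1.
The distinct values are {0, 1, 4, 6, 9, 10, 15, 16, 19, 21, 24, 25}; there are 12 of them.

12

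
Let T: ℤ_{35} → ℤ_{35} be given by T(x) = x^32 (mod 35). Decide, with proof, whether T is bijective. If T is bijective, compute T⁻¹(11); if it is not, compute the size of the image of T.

8

T(3): Repeated squaring mod 35: 3^1 ≡ 3, 3^2 ≡ 3² = 9, 3^4 ≡ 9² = 81 ≡ 11, 3^8 ≡ 11² = 121 ≡ 16, 3^16 ≡ 16² = 256 ≡ 11, 3^32 ≡ 11² = 121 ≡ 16. So 3^32 ≡ 16 (mod 35).
T(4): Repeated squaring mod 35: 4^1 ≡ 4, 4^2 ≡ 4² = 16, 4^4 ≡ 16² = 256 ≡ 11, 4^8 ≡ 11² = 121 ≡ 16, 4^16 ≡ 16² = 256 ≡ 11, 4^32 ≡ 11² = 121 ≡ 16. So 4^32 ≡ 16 (mod 35).
So T(3) = T(4) = 16 while 3 ≠ 4, hence T is not injective, hence not bijective.
Since T is not bijective, we determine |image(T)|. Computing x^32 mod 35 for each x (by repeated squaring, reducing mod 35 at every step), the values T(0), T(1), …, T(34) are: 0, 1, 11, 16, 16, 25, 1, 21, 1, 11, 30, 16, 11, 1, 21, 15, 11, 16, 16, 11, 15, 21, 1, 11, 16, 30, 11, 1, 21, 1, 25, 16, 16, 11, 1.
The distinct values are {0, 1, 11, 15, 16, 21, 25, 30}; there are 8 of them.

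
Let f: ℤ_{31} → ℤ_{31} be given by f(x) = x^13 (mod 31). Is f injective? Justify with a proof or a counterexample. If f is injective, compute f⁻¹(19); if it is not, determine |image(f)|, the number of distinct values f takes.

7

Since 31 is prime, the nonzero elements of ℤ_{31} form a cyclic group of order 30.
As gcd(13, 30) = 1, raising to the 13th power is a bijection on this group: if x_1^13 ≡ x_2^13 then (x_1x_2^{−1})^13 = 1, and the only element of order dividing gcd(13, 30) = 1 is 1, so x_1 = x_2.
With f(0) = 0 this makes f injective on all of ℤ_{31}, hence bijective (finite equal-size domain and codomain). In particular f is injective.
Since f is injective, we find the preimage of 19. The inverse of x ↦ x^13 on (ℤ_{31})^× is x ↦ x^7, because 13·7 = 91 = 3·30 + 1 ≡ 1 (mod 30) and x^{30} = 1 for x ≠ 0 (Fermat). So f⁻¹(19) = 19^7 mod 31.
Repeated squaring mod 31: 19^1 ≡ 19, 19^2 ≡ 19² = 361 ≡ 20, 19^4 ≡ 20² = 400 ≡ 28. Since 7 = 4 + 2 + 1, 19^7 ≡ 28·20·19: 28·20 = 560 ≡ 2, then 2·19 = 38 ≡ 7. So 19^7 ≡ 7 (mod 31).
Hence f⁻¹(19) = 7.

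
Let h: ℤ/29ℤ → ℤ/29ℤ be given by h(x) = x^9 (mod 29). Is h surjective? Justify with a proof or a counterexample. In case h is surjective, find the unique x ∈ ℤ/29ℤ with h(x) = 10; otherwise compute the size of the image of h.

27

Since 29 is prime, the nonzero elements of ℤ/29ℤ form a cyclic group of order 28.
As gcd(9, 28) = 1, raising to the 9th power is a bijection on this group: if u^9 ≡ v^9 then (uv^{−1})^9 = 1, and the only element of order dividing gcd(9, 28) = 1 is 1, so u = v.
With h(0) = 0 this makes h injective on all of ℤ/29ℤ, hence bijective (finite equal-size domain and codomain). In particular h is surjective.
Since h is surjective, we find the preimage of 10. The inverse of x ↦ x^9 on (ℤ/29ℤ)^× is x ↦ x^25, because 9·25 = 225 = 8·28 + 1 ≡ 1 (mod 28) and x^{28} = 1 for x ≠ 0 (Fermat). So h⁻¹(10) = 10^25 mod 29.
Repeated squaring mod 29: 10^1 ≡ 10, 10^2 ≡ 10² = 100 ≡ 13, 10^4 ≡ 13² = 169 ≡ 24, 10^8 ≡ 24² = 576 ≡ 25, 10^16 ≡ 25² = 625 ≡ 16. Since 25 = 16 + 8 + 1, 10^25 ≡ 16·25·10: 16·25 = 400 ≡ 23, then 23·10 = 230 ≡ 27. So 10^25 ≡ 27 (mod 29).
Hence h⁻¹(10) = 27.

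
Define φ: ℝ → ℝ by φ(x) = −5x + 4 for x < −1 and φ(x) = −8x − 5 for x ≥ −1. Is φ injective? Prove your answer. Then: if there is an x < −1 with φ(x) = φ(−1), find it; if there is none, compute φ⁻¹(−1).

-1/2

Both pieces are strictly decreasing (slopes −5 and −8), so each is injective on its own interval.
The left piece maps (−∞, −1) onto (9, ∞); the right piece maps [−1, ∞) onto (−∞, 3].
These images are disjoint, so no value is attained by both pieces. Thus φ is injective.
Because the two images are disjoint, no x < −1 has φ(x) = φ(−1), so we compute φ⁻¹(−1): −1 lies in (−∞, 3], so solve −8x − 5 = −1: x = (−1 + 5)/(−8) = −1/2.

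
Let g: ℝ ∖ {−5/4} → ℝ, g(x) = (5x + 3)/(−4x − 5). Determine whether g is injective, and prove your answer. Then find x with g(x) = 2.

-1

Suppose g(u) = g(v). Cross-multiplying: (5u + 3)(−4v − 5) = (5v + 3)(−4u − 5).
Expanding both sides and cancelling the symmetric terms leaves −13·(u − v) = 0. Since −13 ≠ 0, u = v. Thus g is injective.
Solving g(x) = 2: cross-multiplying gives 5x + 3 = 2(−4x − 5), which rearranges to 13x = −13, so x = −1.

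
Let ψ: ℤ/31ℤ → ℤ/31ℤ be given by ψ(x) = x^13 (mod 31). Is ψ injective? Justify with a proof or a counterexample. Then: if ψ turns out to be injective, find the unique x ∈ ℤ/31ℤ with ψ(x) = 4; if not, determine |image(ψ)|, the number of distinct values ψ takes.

Since 31 is prime, the nonzero elements of ℤ/31ℤ form a cyclic group of order 30.
As gcd(13, 30) = 1, raising to the 13th power is a bijection on this group: if s^13 ≡ t^13 then (st^{−1})^13 = 1, and the only element of order dividing gcd(13, 30) = 1 is 1, so s = t.
With ψ(0) = 0 this makes ψ injective on all of ℤ/31ℤ, hence bijective (finite equal-size domain and codomain). In particular ψ is injective.
Since ψ is injective, we find the preimage of 4. The inverse of x ↦ x^13 on (ℤ/31ℤ)^× is x ↦ x^7, because 13·7 = 91 = 3·30 + 1 ≡ 1 (mod 30) and x^{30} = 1 for x ≠ 0 (Fermat). So ψ⁻¹(4) = 4^7 mod 31.
Repeated squaring mod 31: 4^1 ≡ 4, 4^2 ≡ 4² = 16, 4^4 ≡ 16² = 256 ≡ 8. Since 7 = 4 + 2 + 1, 4^7 ≡ 8·16·4: 8·16 = 128 ≡ 4, then 4·4 = 16. So 4^7 ≡ 16 (mod 31).
Hence ψ⁻¹(4) = 16.

16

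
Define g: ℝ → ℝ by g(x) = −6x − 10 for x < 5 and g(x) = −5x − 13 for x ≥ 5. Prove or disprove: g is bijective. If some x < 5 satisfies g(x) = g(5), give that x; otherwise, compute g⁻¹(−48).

14/3

Both pieces are strictly decreasing (slopes −6 and −5), so each is injective on its own interval.
The left piece maps (−∞, 5) onto (−40, ∞); the right piece maps [5, ∞) onto (−∞, −38].
These images overlap. In particular g(5) = −38 (right piece), and solving −6x − 10 = −38 on the left piece gives x = 14/3 < 5.
So g(14/3) = g(5) with 14/3 ≠ 5, and g is not injective, hence not bijective. This x = 14/3 is the requested value below 5.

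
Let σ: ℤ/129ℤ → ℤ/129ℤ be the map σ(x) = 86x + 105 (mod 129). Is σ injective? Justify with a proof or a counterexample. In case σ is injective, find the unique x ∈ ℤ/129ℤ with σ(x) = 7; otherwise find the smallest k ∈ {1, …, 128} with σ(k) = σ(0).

3

We have gcd(86, 129) = 43 > 1. Taking s = 0 and t = 3: σ(0) = 105 and σ(3) = 86·3 + 105 = 363 ≡ 105 (mod 129).
So σ(0) = σ(3) while 0 ≠ 3, thus σ is not injective.
Since σ is not injective, we find the least positive k with σ(k) = σ(0): this means 86k ≡ 0 (mod 129), i.e. 129 ∣ 86k. Since gcd(86, 129) = 43, dividing through by 43 this holds exactly when 3 ∣ 2k, and as gcd(2, 3) = 1, exactly when 3 ∣ k.
The smallest positive such k is 3.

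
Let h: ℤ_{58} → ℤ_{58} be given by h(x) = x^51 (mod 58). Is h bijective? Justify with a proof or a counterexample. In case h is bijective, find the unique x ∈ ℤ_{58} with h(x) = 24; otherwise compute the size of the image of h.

16

Computing x^51 mod 58 for each x (by repeated squaring, reducing mod 58 at every step), the values h(0), h(1), …, h(57) are: 0, 1, 10, 37, 42, 33, 22, 49, 14, 35, 40, 27, 46, 5, 26, 3, 24, 41, 2, 47, 52, 15, 38, 7, 54, 45, 50, 19, 28, 29, 30, 39, 8, 13, 4, 51, 20, 43, 6, 11, 56, 17, 34, 55, 32, 53, 12, 31, 18, 23, 44, 9, 36, 25, 16, 21, 48, 57.
Every element of ℤ_{58} appears exactly once in this list, so h is a bijection, and in particular bijective.
Since h is bijective, we read off the preimage of 24 from the same table: h(16) = 24, so h⁻¹(24) = 16.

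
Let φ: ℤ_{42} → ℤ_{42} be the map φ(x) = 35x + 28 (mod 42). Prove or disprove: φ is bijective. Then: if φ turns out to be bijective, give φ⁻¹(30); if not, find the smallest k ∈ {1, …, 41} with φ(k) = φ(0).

6

Recall: injectivity means: for all a, b in the domain, φ(a) = φ(b) implies a = b.
We have gcd(35, 42) = 7 > 1. Taking a = 0 and b = 6: φ(0) = 28 and φ(6) = 35·6 + 28 = 238 ≡ 28 (mod 42).
So φ(0) = φ(6) while 0 ≠ 6, hence φ is not injective, hence not bijective.
Since φ is not bijective, we find the least positive k with φ(k) = φ(0): this means 35k ≡ 0 (mod 42), i.e. 42 ∣ 35k. Since gcd(35, 42) = 7, dividing through by 7 this holds exactly when 6 ∣ 5k, and as gcd(5, 6) = 1, exactly when 6 ∣ k.
The smallest positive such k is 6.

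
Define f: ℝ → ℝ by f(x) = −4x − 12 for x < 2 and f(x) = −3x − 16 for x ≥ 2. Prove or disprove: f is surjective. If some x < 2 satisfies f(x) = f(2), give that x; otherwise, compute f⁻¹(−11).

-1/4

Both pieces are strictly decreasing (slopes −4 and −3), so each is injective on its own interval.
The left piece maps (−∞, 2) onto (−20, ∞); the right piece maps [2, ∞) onto (−∞, −22].
The union (−20, ∞) ∪ (−∞, −22] omits the interval between −20 and −22; in particular −20 has no preimage. So f is not surjective.
Because the two images are disjoint, no x < 2 has f(x) = f(2), so we compute f⁻¹(−11): −11 lies in (−20, ∞), so solve −4x − 12 = −11: x = (−11 + 12)/(−4) = −1/4.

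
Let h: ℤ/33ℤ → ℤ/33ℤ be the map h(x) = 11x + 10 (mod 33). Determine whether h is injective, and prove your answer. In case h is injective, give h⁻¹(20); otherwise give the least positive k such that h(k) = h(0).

3

By definition, h is injective if h(x_1) = h(x_2) implies x_1 = x_2.
We have gcd(11, 33) = 11 > 1. Taking x_1 = 0 and x_2 = 3: h(0) = 10 and h(3) = 11·3 + 10 = 43 ≡ 10 (mod 33).
So h(0) = h(3) while 0 ≠ 3, thus h is not injective.
Since h is not injective, we find the least positive k with h(k) = h(0): this means 11k ≡ 0 (mod 33), i.e. 33 ∣ 11k. Since gcd(11, 33) = 11, dividing through by 11 this holds exactly when 3 ∣ k.
The smallest positive such k is 3.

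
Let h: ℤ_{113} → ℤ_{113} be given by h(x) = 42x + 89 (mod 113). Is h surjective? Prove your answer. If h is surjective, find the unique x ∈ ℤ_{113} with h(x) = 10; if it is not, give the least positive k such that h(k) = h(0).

60

Since gcd(42, 113) = 1, 42 is invertible modulo 113. Euclid's algorithm: 113 = 2·42 + 29, 42 = 1·29 + 13, 29 = 2·13 + 3, 13 = 4·3 + 1; back-substituting gives 1 = 35·42 − 13·113, so 42⁻¹ ≡ 35 (mod 113).
For any y ∈ ℤ_{113}, x = 35(y − 89) mod 113 satisfies h(x) = 42·35(y − 89) + 89 ≡ y (since 42·35 ≡ 1 mod 113). So every y has a preimage.
So h is surjective.
Since h is surjective, we find h⁻¹(10): we need 42x ≡ 10 − 89 ≡ 34 (mod 113). Using 42⁻¹ = 35: x ≡ 35·34 = 1190 = 10·113 + 60, so x = 60.
Check: h(60) = 42·60 + 89 = 2609 = 23·113 + 10 ≡ 10 (mod 113).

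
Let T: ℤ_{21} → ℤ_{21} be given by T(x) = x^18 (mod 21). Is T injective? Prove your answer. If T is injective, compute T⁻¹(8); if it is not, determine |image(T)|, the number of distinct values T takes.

4

T(1) = 1^18 = 1.
T(2): Repeated squaring mod 21: 2^1 ≡ 2, 2^2 ≡ 2² = 4, 2^4 ≡ 4² = 16, 2^8 ≡ 16² = 256 ≡ 4, 2^16 ≡ 4² = 16. Since 18 = 16 + 2, 2^18 ≡ 16·4: 16·4 = 64 ≡ 1. So 2^18 ≡ 1 (mod 21).
So T(1) = T(2) = 1 while 1 ≠ 2, therefore T is not injective.
Since T is not injective, we determine |image(T)|. Computing x^18 mod 21 for each x (by repeated squaring, reducing mod 21 at every step), the values T(0), T(1), …, T(20) are: 0, 1, 1, 15, 1, 1, 15, 7, 1, 15, 1, 1, 15, 1, 7, 15, 1, 1, 15, 1, 1.
The distinct values are {0, 1, 7, 15}; there are 4 of them.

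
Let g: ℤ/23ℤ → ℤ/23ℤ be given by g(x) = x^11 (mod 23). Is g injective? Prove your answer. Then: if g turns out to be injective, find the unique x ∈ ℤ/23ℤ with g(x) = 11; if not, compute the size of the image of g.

3

g(1) = 1^11 = 1.
g(2): Repeated squaring mod 23: 2^1 ≡ 2, 2^2 ≡ 2² = 4, 2^4 ≡ 4² = 16, 2^8 ≡ 16² = 256 ≡ 3. Since 11 = 8 + 2 + 1, 2^11 ≡ 3·4·2: 3·4 = 12, then 12·2 = 24 ≡ 1. So 2^11 ≡ 1 (mod 23).
So g(1) = g(2) = 1 while 1 ≠ 2, thus g is not injective.
Since g is not injective, we determine |image(g)|. Computing x^11 mod 23 for each x (by repeated squaring, reducing mod 23 at every step), the values g(0), g(1), …, g(22) are: 0, 1, 1, 1, 1, 22, 1, 22, 1, 1, 22, 22, 1, 1, 22, 22, 1, 22, 1, 22, 22, 22, 22.
The distinct values are {0, 1, 22}; there are 3 of them.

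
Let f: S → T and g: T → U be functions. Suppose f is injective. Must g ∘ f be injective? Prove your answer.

not injective

No. Take S = T = U = {0, 1}, f = identity (injective), and g(x) = 0 for every x.
Then (g ∘ f)(0) = 0 = (g ∘ f)(1) with 0 ≠ 1, so g ∘ f is not injective.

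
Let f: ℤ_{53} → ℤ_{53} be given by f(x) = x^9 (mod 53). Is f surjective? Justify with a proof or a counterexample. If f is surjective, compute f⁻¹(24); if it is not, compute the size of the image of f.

44

Since 53 is prime, the nonzero elements of ℤ_{53} form a cyclic group of order 52.
As gcd(9, 52) = 1, raising to the 9th power is a bijection on this group: if x_1^9 ≡ x_2^9 then (x_1x_2^{−1})^9 = 1, and the only element of order dividing gcd(9, 52) = 1 is 1, so x_1 = x_2.
With f(0) = 0 this makes f injective on all of ℤ_{53}, hence bijective (finite equal-size domain and codomain). In particular f is surjective.
Since f is surjective, we find the preimage of 24. The inverse of x ↦ x^9 on (ℤ_{53})^× is x ↦ x^29, because 9·29 = 261 = 5·52 + 1 ≡ 1 (mod 52) and x^{52} = 1 for x ≠ 0 (Fermat). So f⁻¹(24) = 24^29 mod 53.
Repeated squaring mod 53: 24^1 ≡ 24, 24^2 ≡ 24² = 576 ≡ 46, 24^4 ≡ 46² = 2116 ≡ 49, 24^8 ≡ 49² = 2401 ≡ 16, 24^16 ≡ 16² = 256 ≡ 44. Since 29 = 16 + 8 + 4 + 1, 24^29 ≡ 44·16·49·24: 44·16 = 704 ≡ 15, then 15·49 = 735 ≡ 46, then 46·24 = 1104 ≡ 44. So 24^29 ≡ 44 (mod 53).
Hence f⁻¹(24) = 44.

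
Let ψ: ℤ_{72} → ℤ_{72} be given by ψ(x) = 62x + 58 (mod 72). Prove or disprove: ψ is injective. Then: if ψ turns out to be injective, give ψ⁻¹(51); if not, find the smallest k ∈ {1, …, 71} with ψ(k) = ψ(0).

36

We have gcd(62, 72) = 2 > 1. Taking u = 0 and v = 36: ψ(0) = 58 and ψ(36) = 62·36 + 58 = 2290 ≡ 58 (mod 72).
So ψ(0) = ψ(36) while 0 ≠ 36, therefore ψ is not injective.
Since ψ is not injective, we find the least positive k with ψ(k) = ψ(0): this means 62k ≡ 0 (mod 72), i.e. 72 ∣ 62k. Since gcd(62, 72) = 2, dividing through by 2 this holds exactly when 36 ∣ 31k, and as gcd(31, 36) = 1, exactly when 36 ∣ k.
The smallest positive such k is 36.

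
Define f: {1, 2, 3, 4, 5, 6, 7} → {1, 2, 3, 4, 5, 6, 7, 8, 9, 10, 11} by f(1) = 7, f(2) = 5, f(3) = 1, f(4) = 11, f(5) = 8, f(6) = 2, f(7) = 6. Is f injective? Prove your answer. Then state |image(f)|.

The values f(1), …, f(7) are 7, 5, 1, 11, 8, 2, 6 — all distinct.
So f(x_1) = f(x_2) only when x_1 = x_2, and f is injective.
The image of f is {1, 2, 5, 6, 7, 8, 11}, which has 7 elements.

7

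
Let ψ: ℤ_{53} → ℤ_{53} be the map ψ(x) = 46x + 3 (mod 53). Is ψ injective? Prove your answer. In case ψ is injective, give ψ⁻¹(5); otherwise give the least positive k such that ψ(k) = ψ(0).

30

Suppose ψ(u) = ψ(v) in ℤ_{53}. Then 46u + 3 ≡ 46v + 3 (mod 53), so 46(u − v) ≡ 0 (mod 53).
Since gcd(46, 53) = 1, 46 is invertible modulo 53, hence u − v ≡ 0 (mod 53), i.e. u = v.
Thus ψ is injective.
We now compute 46⁻¹ mod 53 explicitly. Euclid's algorithm: 53 = 1·46 + 7, 46 = 6·7 + 4, 7 = 1·4 + 3, 4 = 1·3 + 1; back-substituting gives 1 = 15·46 − 13·53, so 46⁻¹ ≡ 15 (mod 53).
Since ψ is injective, we find ψ⁻¹(5): we need 46x ≡ 5 − 3 ≡ 2 (mod 53). Using 46⁻¹ = 15: x ≡ 15·2 = 30, so x = 30.
Check: ψ(30) = 46·30 + 3 = 1383 = 26·53 + 5 ≡ 5 (mod 53).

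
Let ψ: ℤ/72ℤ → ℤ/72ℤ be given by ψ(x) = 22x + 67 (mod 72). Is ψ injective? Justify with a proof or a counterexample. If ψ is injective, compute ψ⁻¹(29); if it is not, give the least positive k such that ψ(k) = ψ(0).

We have gcd(22, 72) = 2 > 1. Taking a = 0 and b = 36: ψ(0) = 67 and ψ(36) = 22·36 + 67 = 859 ≡ 67 (mod 72).
So ψ(0) = ψ(36) while 0 ≠ 36, thus ψ is not injective.
Since ψ is not injective, we find the least positive k with ψ(k) = ψ(0): this means 22k ≡ 0 (mod 72), i.e. 72 ∣ 22k. Since gcd(22, 72) = 2, dividing through by 2 this holds exactly when 36 ∣ 11k, and as gcd(11, 36) = 1, exactly when 36 ∣ k.
The smallest positive such k is 36.

36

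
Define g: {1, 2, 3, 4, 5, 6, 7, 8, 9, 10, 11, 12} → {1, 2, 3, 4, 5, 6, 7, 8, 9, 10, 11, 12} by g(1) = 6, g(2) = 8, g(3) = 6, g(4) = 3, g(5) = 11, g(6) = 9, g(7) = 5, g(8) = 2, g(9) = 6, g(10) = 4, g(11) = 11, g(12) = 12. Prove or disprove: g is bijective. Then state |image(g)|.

g(1) = 6 = g(3) with 1 ≠ 3, so g is not injective, hence not bijective.
The image of g is {2, 3, 4, 5, 6, 8, 9, 11, 12}, which has 9 elements.

9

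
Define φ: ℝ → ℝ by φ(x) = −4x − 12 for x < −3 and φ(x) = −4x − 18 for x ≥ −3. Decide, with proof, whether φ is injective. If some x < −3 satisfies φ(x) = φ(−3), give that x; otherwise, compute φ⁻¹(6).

Both pieces are strictly decreasing (slopes −4 and −4), so each is injective on its own interval.
The left piece maps (−∞, −3) onto (0, ∞); the right piece maps [−3, ∞) onto (−∞, −6].
These images are disjoint, so no value is attained by both pieces. Thus φ is injective.
Because the two images are disjoint, no x < −3 has φ(x) = φ(−3), so we compute φ⁻¹(6): 6 lies in (0, ∞), so solve −4x − 12 = 6: x = (6 + 12)/(−4) = −9/2.

-9/2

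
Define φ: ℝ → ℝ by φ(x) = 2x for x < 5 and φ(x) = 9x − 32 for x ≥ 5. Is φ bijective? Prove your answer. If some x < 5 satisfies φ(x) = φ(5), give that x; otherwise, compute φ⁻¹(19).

Both pieces are strictly increasing (slopes 2 and 9), so each is injective on its own interval.
The left piece maps (−∞, 5) onto (−∞, 10); the right piece maps [5, ∞) onto [13, ∞).
The images leave a gap (10 has no preimage), so φ is not surjective, hence not bijective.
Because the two images are disjoint, no x < 5 has φ(x) = φ(5), so we compute φ⁻¹(19): 19 lies in [13, ∞), so solve 9x − 32 = 19: x = (19 + 32)/9 = 17/3.

17/3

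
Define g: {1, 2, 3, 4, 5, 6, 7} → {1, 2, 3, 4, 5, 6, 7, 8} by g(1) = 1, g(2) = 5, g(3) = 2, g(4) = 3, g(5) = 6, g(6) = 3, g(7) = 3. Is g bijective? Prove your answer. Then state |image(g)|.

5

g(4) = 3 = g(6) with 4 ≠ 6, so g is not injective, hence not bijective.
The image of g is {1, 2, 3, 5, 6}, which has 5 elements.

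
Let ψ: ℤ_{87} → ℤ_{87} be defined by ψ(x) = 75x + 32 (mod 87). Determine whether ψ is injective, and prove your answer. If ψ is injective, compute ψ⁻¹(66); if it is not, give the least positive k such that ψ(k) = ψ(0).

29

We have gcd(75, 87) = 3 > 1. Taking a = 0 and b = 29: ψ(0) = 32 and ψ(29) = 75·29 + 32 = 2207 ≡ 32 (mod 87).
So ψ(0) = ψ(29) while 0 ≠ 29, therefore ψ is not injective.
Since ψ is not injective, we find the least positive k with ψ(k) = ψ(0): this means 75k ≡ 0 (mod 87), i.e. 87 ∣ 75k. Since gcd(75, 87) = 3, dividing through by 3 this holds exactly when 29 ∣ 25k, and as gcd(25, 29) = 1, exactly when 29 ∣ k.
The smallest positive such k is 29.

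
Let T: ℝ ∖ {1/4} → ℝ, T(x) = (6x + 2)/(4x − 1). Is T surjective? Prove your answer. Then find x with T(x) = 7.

If T(x) = 3/2, cross-multiplying gives 4(6x + 2) = 6(4x − 1), which simplifies to 8 = −6 — false.  So 3/2 has no preimage and T is not surjective.
Solving T(x) = 7: cross-multiplying gives 6x + 2 = 7(4x − 1), which rearranges to −22x = −9, so x = 9/22.

9/22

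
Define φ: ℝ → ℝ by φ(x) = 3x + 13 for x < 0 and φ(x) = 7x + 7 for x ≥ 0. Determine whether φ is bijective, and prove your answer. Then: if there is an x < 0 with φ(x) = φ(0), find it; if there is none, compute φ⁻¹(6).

-2

Both pieces are strictly increasing (slopes 3 and 7), so each is injective on its own interval.
The left piece maps (−∞, 0) onto (−∞, 13); the right piece maps [0, ∞) onto [7, ∞).
These images overlap. In particular φ(0) = 7 (right piece), and solving 3x + 13 = 7 on the left piece gives x = −2 < 0.
So φ(−2) = φ(0) with −2 ≠ 0, and φ is not injective, hence not bijective. This x = −2 is the requested value below 0.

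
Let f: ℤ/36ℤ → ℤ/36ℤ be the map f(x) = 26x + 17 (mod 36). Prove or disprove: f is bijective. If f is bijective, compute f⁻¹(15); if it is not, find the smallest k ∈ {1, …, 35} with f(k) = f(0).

18

We have gcd(26, 36) = 2 > 1. Taking x_1 = 0 and x_2 = 18: f(0) = 17 and f(18) = 26·18 + 17 = 485 ≡ 17 (mod 36).
So f(0) = f(18) while 0 ≠ 18, thus f is not injective, hence not bijective.
Since f is not bijective, we find the least positive k with f(k) = f(0): this means 26k ≡ 0 (mod 36), i.e. 36 ∣ 26k. Since gcd(26, 36) = 2, dividing through by 2 this holds exactly when 18 ∣ 13k, and as gcd(13, 18) = 1, exactly when 18 ∣ k.
The smallest positive such k is 18.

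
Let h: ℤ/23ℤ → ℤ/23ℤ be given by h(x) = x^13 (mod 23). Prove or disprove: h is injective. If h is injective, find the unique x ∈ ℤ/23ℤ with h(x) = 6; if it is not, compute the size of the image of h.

Since 23 is prime, the nonzero elements of ℤ/23ℤ form a cyclic group of order 22.
As gcd(13, 22) = 1, raising to the 13th power is a bijection on this group: if s^13 ≡ t^13 then (st^{−1})^13 = 1, and the only element of order dividing gcd(13, 22) = 1 is 1, so s = t.
With h(0) = 0 this makes h injective on all of ℤ/23ℤ, hence bijective (finite equal-size domain and codomain). In particular h is injective.
Since h is injective, we find the preimage of 6. The inverse of x ↦ x^13 on (ℤ/23ℤ)^× is x ↦ x^17, because 13·17 = 221 = 10·22 + 1 ≡ 1 (mod 22) and x^{22} = 1 for x ≠ 0 (Fermat). So h⁻¹(6) = 6^17 mod 23.
Repeated squaring mod 23: 6^1 ≡ 6, 6^2 ≡ 6² = 36 ≡ 13, 6^4 ≡ 13² = 169 ≡ 8, 6^8 ≡ 8² = 64 ≡ 18, 6^16 ≡ 18² = 324 ≡ 2. Since 17 = 16 + 1, 6^17 ≡ 2·6: 2·6 = 12. So 6^17 ≡ 12 (mod 23).
Hence h⁻¹(6) = 12.

12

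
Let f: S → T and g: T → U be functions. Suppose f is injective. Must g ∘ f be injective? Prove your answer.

No. Take S = T = U = {1, 2, 3}, f = identity (injective), and g(x) = 1 for every x.
Then (g ∘ f)(1) = 1 = (g ∘ f)(3) with 1 ≠ 3, so g ∘ f is not injective.

not injective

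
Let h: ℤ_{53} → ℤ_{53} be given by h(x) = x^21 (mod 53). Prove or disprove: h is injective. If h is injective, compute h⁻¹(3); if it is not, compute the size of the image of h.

Since 53 is prime, the nonzero elements of ℤ_{53} form a cyclic group of order 52.
As gcd(21, 52) = 1, raising to the 21st power is a bijection on this group: if s^21 ≡ t^21 then (st^{−1})^21 = 1, and the only element of order dividing gcd(21, 52) = 1 is 1, so s = t.
With h(0) = 0 this makes h injective on all of ℤ_{53}, hence bijective (finite equal-size domain and codomain). In particular h is injective.
Since h is injective, we find the preimage of 3. The inverse of x ↦ x^21 on (ℤ_{53})^× is x ↦ x^5, because 21·5 = 105 = 2·52 + 1 ≡ 1 (mod 52) and x^{52} = 1 for x ≠ 0 (Fermat). So h⁻¹(3) = 3^5 mod 53.
Repeated squaring mod 53: 3^1 ≡ 3, 3^2 ≡ 3² = 9, 3^4 ≡ 9² = 81 ≡ 28. Since 5 = 4 + 1, 3^5 ≡ 28·3: 28·3 = 84 ≡ 31. So 3^5 ≡ 31 (mod 53).
Hence h⁻¹(3) = 31.

31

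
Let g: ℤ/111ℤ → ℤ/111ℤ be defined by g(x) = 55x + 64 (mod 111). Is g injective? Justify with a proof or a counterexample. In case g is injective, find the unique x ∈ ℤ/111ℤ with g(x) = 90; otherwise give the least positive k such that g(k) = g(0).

If g(x_1) = g(x_2), then 55x_1 ≡ 55x_2 (mod 111). Because gcd(55, 111) = 1, we may cancel 55 to get x_1 ≡ x_2 (mod 111).
Thus g is injective.
We now compute 55⁻¹ mod 111 explicitly. Euclid's algorithm: 111 = 2·55 + 1; back-substituting gives 1 = 109·55 − 54·111, so 55⁻¹ ≡ 109 (mod 111).
Since g is injective, we find g⁻¹(90): we need 55x ≡ 90 − 64 ≡ 26 (mod 111). Using 55⁻¹ = 109: x ≡ 109·26 = 2834 = 25·111 + 59, so x = 59.
Check: g(59) = 55·59 + 64 = 3309 = 29·111 + 90 ≡ 90 (mod 111).

59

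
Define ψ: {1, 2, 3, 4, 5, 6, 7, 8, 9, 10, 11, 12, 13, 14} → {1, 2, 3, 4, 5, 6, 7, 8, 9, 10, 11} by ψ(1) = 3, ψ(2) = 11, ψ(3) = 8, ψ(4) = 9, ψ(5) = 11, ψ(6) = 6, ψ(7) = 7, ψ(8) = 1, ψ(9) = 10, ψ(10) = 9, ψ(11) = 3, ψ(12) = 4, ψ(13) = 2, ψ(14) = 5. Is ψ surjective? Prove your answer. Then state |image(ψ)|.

Every element of the codomain has a preimage: 1 = ψ(8), 2 = ψ(13), 3 = ψ(1), 4 = ψ(12), 5 = ψ(14), 6 = ψ(6), 7 = ψ(7), 8 = ψ(3), 9 = ψ(4), 10 = ψ(9), 11 = ψ(2).
Hence ψ is surjective.
The image of ψ is {1, 2, 3, 4, 5, 6, 7, 8, 9, 10, 11}, which has 11 elements.

11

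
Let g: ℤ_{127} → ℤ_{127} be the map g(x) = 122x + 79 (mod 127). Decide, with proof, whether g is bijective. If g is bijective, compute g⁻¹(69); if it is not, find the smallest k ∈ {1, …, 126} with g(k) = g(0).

2

Recall: g is injective if g(u) = g(v) implies u = v.
Suppose g(u) = g(v) in ℤ_{127}. Then 122u + 79 ≡ 122v + 79 (mod 127), so 122(u − v) ≡ 0 (mod 127).
Since gcd(122, 127) = 1, 122 is invertible modulo 127, therefore u − v ≡ 0 (mod 127), i.e. u = v.
We now compute 122⁻¹ mod 127 explicitly. Euclid's algorithm: 127 = 1·122 + 5, 122 = 24·5 + 2, 5 = 2·2 + 1; back-substituting gives 1 = 76·122 − 73·127, so 122⁻¹ ≡ 76 (mod 127).
For any y ∈ ℤ_{127}, x = 76(y − 79) mod 127 satisfies g(x) = 122·76(y − 79) + 79 ≡ y (since 122·76 ≡ 1 mod 127). So every y has a preimage.
So g is bijective.
Since g is bijective, we find g⁻¹(69): we need 122x ≡ 69 − 79 ≡ 117 (mod 127). Using 122⁻¹ = 76: x ≡ 76·117 = 8892 = 70·127 + 2, so x = 2.
Check: g(2) = 122·2 + 79 = 323 = 2·127 + 69 ≡ 69 (mod 127).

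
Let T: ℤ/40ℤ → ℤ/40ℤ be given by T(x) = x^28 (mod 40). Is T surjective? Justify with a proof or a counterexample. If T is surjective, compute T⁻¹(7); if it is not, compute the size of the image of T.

T(1) = 1^28 = 1.
T(3): Repeated squaring mod 40: 3^1 ≡ 3, 3^2 ≡ 3² = 9, 3^4 ≡ 9² = 81 ≡ 1, 3^8 ≡ 1² = 1, 3^16 ≡ 1² = 1. Since 28 = 16 + 8 + 4, 3^28 ≡ 1·1·1: 1·1 = 1, then 1·1 = 1. So 3^28 ≡ 1 (mod 40).
So T(1) = T(3) = 1 while 1 ≠ 3, hence T is not injective.
A non-injective map from the 40-element set ℤ/40ℤ to itself takes at most 39 distinct values, so it cannot be surjective. Thus T is not surjective.
Since T is not surjective, we determine |image(T)|. Computing x^28 mod 40 for each x (by repeated squaring, reducing mod 40 at every step), the values T(0), T(1), …, T(39) are: 0, 1, 16, 1, 16, 25, 16, 1, 16, 1, 0, 1, 16, 1, 16, 25, 16, 1, 16, 1, 0, 1, 16, 1, 16, 25, 16, 1, 16, 1, 0, 1, 16, 1, 16, 25, 16, 1, 16, 1.
The distinct values are {0, 1, 16, 25}; there are 4 of them.

4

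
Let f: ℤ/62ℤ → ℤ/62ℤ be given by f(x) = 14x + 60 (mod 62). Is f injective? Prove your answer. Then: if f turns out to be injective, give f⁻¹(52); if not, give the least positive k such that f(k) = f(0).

Recall that f is injective if f(a) = f(b) implies a = b.
We have gcd(14, 62) = 2 > 1. Taking a = 0 and b = 31: f(0) = 60 and f(31) = 14·31 + 60 = 494 ≡ 60 (mod 62).
So f(0) = f(31) while 0 ≠ 31, hence f is not injective.
Since f is not injective, we find the least positive k with f(k) = f(0): this means 14k ≡ 0 (mod 62), i.e. 62 ∣ 14k. Since gcd(14, 62) = 2, dividing through by 2 this holds exactly when 31 ∣ 7k, and as gcd(7, 31) = 1, exactly when 31 ∣ k.
The smallest positive such k is 31.

31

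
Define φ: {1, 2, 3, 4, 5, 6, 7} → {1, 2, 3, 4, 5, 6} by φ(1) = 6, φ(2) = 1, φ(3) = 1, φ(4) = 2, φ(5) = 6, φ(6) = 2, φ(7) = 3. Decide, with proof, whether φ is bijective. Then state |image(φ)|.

φ(2) = 1 = φ(3) with 2 ≠ 3, so φ is not injective, hence not bijective.
The image of φ is {1, 2, 3, 6}, which has 4 elements.

4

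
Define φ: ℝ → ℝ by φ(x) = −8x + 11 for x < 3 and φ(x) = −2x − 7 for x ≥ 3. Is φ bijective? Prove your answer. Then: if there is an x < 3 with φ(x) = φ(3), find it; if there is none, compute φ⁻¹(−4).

Both pieces are strictly decreasing (slopes −8 and −2), so each is injective on its own interval.
The left piece maps (−∞, 3) onto (−13, ∞); the right piece maps [3, ∞) onto (−∞, −13].
Since −13 = −13, the images partition ℝ: φ is injective and surjective, hence bijective.
Because the two images are disjoint, no x < 3 has φ(x) = φ(3), so we compute φ⁻¹(−4): −4 lies in (−13, ∞), so solve −8x + 11 = −4: x = (−4 − 11)/(−8) = 15/8.

15/8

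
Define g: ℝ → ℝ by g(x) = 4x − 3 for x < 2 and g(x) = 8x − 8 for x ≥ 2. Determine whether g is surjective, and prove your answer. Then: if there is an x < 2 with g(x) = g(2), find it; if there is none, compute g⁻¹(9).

17/8

Both pieces are strictly increasing (slopes 4 and 8), so each is injective on its own interval.
The left piece maps (−∞, 2) onto (−∞, 5); the right piece maps [2, ∞) onto [8, ∞).
The union (−∞, 5) ∪ [8, ∞) omits the interval between 5 and 8; in particular 5 has no preimage. So g is not surjective.
Because the two images are disjoint, no x < 2 has g(x) = g(2), so we compute g⁻¹(9): 9 lies in [8, ∞), so solve 8x − 8 = 9: x = (9 + 8)/8 = 17/8.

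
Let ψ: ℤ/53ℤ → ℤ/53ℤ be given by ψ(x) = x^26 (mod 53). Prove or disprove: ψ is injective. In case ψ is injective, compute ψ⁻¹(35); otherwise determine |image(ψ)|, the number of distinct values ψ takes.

ψ(2): Repeated squaring mod 53: 2^1 ≡ 2, 2^2 ≡ 2² = 4, 2^4 ≡ 4² = 16, 2^8 ≡ 16² = 256 ≡ 44, 2^16 ≡ 44² = 1936 ≡ 28. Since 26 = 16 + 8 + 2, 2^26 ≡ 28·44·4: 28·44 = 1232 ≡ 13, then 13·4 = 52. So 2^26 ≡ 52 (mod 53).
ψ(3): Repeated squaring mod 53: 3^1 ≡ 3, 3^2 ≡ 3² = 9, 3^4 ≡ 9² = 81 ≡ 28, 3^8 ≡ 28² = 784 ≡ 42, 3^16 ≡ 42² = 1764 ≡ 15. Since 26 = 16 + 8 + 2, 3^26 ≡ 15·42·9: 15·42 = 630 ≡ 47, then 47·9 = 423 ≡ 52. So 3^26 ≡ 52 (mod 53).
So ψ(2) = ψ(3) = 52 while 2 ≠ 3, so ψ is not injective.
Since ψ is not injective, we determine |image(ψ)|. Computing x^26 mod 53 for each x (by repeated squaring, reducing mod 53 at every step), the values ψ(0), ψ(1), …, ψ(52) are: 0, 1, 52, 52, 1, 52, 1, 1, 52, 1, 1, 1, 52, 1, 52, 1, 1, 1, 52, 52, 52, 52, 52, 52, 1, 1, 52, 52, 1, 1, 52, 52, 52, 52, 52, 52, 1, 1, 1, 52, 1, 52, 1, 1, 1, 52, 1, 1, 52, 1, 52, 52, 1.
The distinct values are {0, 1, 52}; there are 3 of them.

3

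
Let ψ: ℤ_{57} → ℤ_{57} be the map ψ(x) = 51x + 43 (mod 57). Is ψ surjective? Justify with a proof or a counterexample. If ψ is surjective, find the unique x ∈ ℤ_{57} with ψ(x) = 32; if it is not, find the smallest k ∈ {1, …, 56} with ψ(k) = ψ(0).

19

By definition, surjectivity means every element of the codomain has a preimage under ψ.
Since gcd(51, 57) = 3, we have 51x ≡ 0 (mod 3) for all x, so ψ(x) ≡ 1 (mod 3).
But 0 ≢ 1 (mod 3), so 0 ∈ ℤ_{57} has no preimage. Therefore ψ is not surjective.
Since ψ is not surjective, we find the least positive k with ψ(k) = ψ(0): this means 51k ≡ 0 (mod 57), i.e. 57 ∣ 51k. Since gcd(51, 57) = 3, dividing through by 3 this holds exactly when 19 ∣ 17k, and as gcd(17, 19) = 1, exactly when 19 ∣ k.
The smallest positive such k is 19.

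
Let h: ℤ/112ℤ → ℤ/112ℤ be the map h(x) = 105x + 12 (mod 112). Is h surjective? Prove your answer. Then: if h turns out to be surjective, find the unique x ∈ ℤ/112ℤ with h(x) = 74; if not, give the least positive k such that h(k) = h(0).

Since gcd(105, 112) = 7, we have 105x ≡ 0 (mod 7) for all x, so h(x) ≡ 5 (mod 7).
But 0 ≢ 5 (mod 7), so 0 ∈ ℤ/112ℤ has no preimage. Therefore h is not surjective.
Since h is not surjective, we find the least positive k with h(k) = h(0): this means 105k ≡ 0 (mod 112), i.e. 112 ∣ 105k. Since gcd(105, 112) = 7, dividing through by 7 this holds exactly when 16 ∣ 15k, and as gcd(15, 16) = 1, exactly when 16 ∣ k.
The smallest positive such k is 16.

16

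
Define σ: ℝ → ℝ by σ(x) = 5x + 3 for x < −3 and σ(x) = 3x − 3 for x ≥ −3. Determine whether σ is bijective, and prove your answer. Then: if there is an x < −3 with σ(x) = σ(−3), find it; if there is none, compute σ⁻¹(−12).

-3

Both pieces are strictly increasing (slopes 5 and 3), so each is injective on its own interval.
The left piece maps (−∞, −3) onto (−∞, −12); the right piece maps [−3, ∞) onto [−12, ∞).
Since −12 = −12, the images partition ℝ: σ is injective and surjective, hence bijective.
Because the two images are disjoint, no x < −3 has σ(x) = σ(−3), so we compute σ⁻¹(−12): −12 lies in [−12, ∞), so solve 3x − 3 = −12: x = (−12 + 3)/3 = −3.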